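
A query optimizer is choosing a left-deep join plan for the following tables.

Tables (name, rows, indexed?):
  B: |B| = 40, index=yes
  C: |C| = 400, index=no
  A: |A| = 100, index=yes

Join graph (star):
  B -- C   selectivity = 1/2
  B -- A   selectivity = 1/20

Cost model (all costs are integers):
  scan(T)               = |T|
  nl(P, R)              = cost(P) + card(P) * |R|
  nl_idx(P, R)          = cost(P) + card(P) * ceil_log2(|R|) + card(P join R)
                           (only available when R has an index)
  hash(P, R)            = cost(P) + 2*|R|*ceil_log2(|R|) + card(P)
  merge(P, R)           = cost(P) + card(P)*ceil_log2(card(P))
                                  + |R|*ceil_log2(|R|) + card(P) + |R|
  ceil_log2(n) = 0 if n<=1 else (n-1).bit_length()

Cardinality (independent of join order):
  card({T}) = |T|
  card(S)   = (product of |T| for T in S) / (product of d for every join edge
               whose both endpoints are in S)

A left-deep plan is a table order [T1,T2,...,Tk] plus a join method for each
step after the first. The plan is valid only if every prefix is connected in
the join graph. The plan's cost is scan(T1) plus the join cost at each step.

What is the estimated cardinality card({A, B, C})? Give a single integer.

40000

Tables in S: A(100), B(40), C(400)
Edges inside S: B-C(d=2), B-A(d=20)
numerator = 100 * 40 * 400 = 1600000
denominator = 2 * 20 = 40
card(S) = 1600000 / 40 = 40000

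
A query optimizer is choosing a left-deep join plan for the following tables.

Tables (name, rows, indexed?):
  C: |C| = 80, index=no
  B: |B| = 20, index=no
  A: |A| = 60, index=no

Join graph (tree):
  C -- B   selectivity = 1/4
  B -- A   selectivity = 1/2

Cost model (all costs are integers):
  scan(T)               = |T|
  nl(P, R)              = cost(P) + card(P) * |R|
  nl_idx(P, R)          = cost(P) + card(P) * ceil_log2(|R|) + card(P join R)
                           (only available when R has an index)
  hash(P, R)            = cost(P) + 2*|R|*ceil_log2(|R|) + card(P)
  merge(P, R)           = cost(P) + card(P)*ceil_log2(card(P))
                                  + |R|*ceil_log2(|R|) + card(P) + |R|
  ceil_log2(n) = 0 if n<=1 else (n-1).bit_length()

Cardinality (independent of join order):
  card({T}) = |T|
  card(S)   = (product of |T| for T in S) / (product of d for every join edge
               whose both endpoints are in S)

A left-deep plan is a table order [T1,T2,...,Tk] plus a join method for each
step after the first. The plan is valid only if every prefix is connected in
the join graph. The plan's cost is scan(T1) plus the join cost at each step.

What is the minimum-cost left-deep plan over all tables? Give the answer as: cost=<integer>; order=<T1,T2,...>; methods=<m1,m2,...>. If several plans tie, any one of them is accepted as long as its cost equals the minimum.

Selinger DP (subsets sized 1..n):
  {C}: scan cost=80, card=80
  {B}: scan cost=20, card=20
  {A}: scan cost=60, card=60
  {BC}: card=400; try (B,hash)→360, (C,merge)→780, (B,merge)→840, (C,hash)→1160, (C,nl)→1620, (B,nl)→1680; best=360 via (B,hash)
  {AB}: card=600; try (B,hash)→320, (A,merge)→560, (B,merge)→600, (A,hash)→760, (A,nl)→1220, (B,nl)→1260; best=320 via (B,hash)
  {ABC}: card=12000; try (A,hash)→1480, (C,hash)→2040, (A,merge)→4780, (C,merge)→7560, (A,nl)→24360, (C,nl)→48320; best=1480 via (A,hash)

cost=1480; order=C,B,A; methods=hash,hash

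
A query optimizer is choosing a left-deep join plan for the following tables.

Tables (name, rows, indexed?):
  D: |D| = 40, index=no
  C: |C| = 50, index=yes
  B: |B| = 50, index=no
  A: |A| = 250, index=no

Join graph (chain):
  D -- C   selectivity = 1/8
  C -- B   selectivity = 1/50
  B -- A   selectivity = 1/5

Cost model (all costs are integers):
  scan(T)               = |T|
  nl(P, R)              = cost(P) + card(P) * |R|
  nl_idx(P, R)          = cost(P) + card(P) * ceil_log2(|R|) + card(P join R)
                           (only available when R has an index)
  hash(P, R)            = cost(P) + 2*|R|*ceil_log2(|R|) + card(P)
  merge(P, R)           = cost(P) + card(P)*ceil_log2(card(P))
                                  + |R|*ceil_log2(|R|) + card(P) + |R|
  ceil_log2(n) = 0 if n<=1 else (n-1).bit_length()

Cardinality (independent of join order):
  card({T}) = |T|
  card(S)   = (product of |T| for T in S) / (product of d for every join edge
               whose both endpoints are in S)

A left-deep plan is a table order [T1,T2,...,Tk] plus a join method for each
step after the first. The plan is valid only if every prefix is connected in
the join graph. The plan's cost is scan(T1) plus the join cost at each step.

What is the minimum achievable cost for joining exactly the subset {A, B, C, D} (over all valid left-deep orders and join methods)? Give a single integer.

Selinger DP over subsets of {A,B,C,D}:
  {D}: scan cost=40, card=40
  {C}: scan cost=50, card=50
  {B}: scan cost=50, card=50
  {A}: scan cost=250, card=250
  {CD}: card=250; try (C,nl_idx)→530, (D,hash)→580, (C,merge)→670, (D,merge)→680, (C,hash)→680, (C,nl)→2040 …(+1); best=530 via (C,nl_idx)
  {BC}: card=50; try (C,nl_idx)→400, (C,hash)→700, (B,hash)→700, (C,merge)→750, (B,merge)→750, (C,nl)→2550 …(+1); best=400 via (C,nl_idx)
  {AB}: card=2500; try (B,hash)→1100, (A,merge)→2650, (B,merge)→2850, (A,hash)→4100, (A,nl)→12550, (B,nl)→12750; best=1100 via (B,hash)
  {BCD}: card=250; try (D,hash)→930, (D,merge)→1030, (B,hash)→1380, (D,nl)→2400, (B,merge)→3130, (B,nl)→13030; best=930 via (D,hash)
  {ABC}: card=2500; try (A,merge)→3000, (C,hash)→4200, (A,hash)→4450, (A,nl)→12900, (C,nl_idx)→18600, (C,merge)→33950 …(+1); best=3000 via (A,merge)
  {ABCD}: card=12500; try (A,hash)→5180, (A,merge)→5430, (D,hash)→5980, (D,merge)→35780, (A,nl)→63430, (D,nl)→103000; best=5180 via (A,hash)

5180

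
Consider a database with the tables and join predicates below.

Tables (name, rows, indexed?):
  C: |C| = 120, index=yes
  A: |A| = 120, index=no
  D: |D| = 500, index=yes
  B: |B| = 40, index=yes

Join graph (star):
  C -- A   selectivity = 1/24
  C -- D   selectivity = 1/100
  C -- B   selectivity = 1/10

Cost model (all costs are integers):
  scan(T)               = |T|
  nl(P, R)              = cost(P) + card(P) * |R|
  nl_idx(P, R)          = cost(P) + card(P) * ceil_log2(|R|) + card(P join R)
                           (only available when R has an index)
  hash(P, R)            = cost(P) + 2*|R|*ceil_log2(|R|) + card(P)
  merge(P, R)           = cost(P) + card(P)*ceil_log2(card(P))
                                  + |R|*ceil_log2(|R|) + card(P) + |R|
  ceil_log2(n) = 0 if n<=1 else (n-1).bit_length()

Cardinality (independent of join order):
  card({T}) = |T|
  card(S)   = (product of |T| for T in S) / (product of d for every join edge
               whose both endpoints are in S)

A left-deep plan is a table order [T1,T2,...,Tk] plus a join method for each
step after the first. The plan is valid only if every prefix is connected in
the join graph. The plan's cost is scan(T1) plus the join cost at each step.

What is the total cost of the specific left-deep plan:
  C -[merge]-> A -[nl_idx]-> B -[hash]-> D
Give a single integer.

step 1: scan C: cost=120, card=120
step 2: join A via merge
    card(P join A) = 120*120/(24) = 600
    cost = 120 + 120*7 + 120*7 + 120 + 120 = 2040
step 3: join B via nl_idx
    card(P join B) = 600*40/(10) = 2400
    cost = 2040 + 600*6 + 2400 = 8040
step 4: join D via hash
    card(P join D) = 2400*500/(100) = 12000
    cost = 8040 + 2*500*9 + 2400 = 19440

19440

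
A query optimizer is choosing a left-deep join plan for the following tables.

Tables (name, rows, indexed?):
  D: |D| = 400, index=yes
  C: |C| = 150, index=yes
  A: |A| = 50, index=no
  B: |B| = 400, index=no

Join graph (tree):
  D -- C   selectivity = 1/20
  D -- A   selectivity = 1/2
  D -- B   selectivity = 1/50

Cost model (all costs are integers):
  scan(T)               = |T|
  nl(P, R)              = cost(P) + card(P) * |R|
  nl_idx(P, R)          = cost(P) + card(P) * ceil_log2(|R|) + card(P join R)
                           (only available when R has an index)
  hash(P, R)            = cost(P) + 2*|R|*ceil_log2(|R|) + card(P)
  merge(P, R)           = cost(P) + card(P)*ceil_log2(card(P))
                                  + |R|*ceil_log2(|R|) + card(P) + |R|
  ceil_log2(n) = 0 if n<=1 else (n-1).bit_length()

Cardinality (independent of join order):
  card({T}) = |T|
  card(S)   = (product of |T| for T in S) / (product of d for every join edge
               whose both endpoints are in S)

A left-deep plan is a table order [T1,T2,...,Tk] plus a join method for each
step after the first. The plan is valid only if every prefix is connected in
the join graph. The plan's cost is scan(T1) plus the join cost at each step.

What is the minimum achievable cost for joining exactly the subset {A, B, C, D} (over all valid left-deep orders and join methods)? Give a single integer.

Selinger DP over subsets of {A,B,C,D}:
  {D}: scan cost=400, card=400
  {C}: scan cost=150, card=150
  {A}: scan cost=50, card=50
  {B}: scan cost=400, card=400
  {CD}: card=3000; try (C,hash)→3200, (D,nl_idx)→4500, (D,merge)→5500, (C,merge)→5750, (C,nl_idx)→6600, (D,hash)→7500 …(+2); best=3200 via (C,hash)
  {AD}: card=10000; try (A,hash)→1400, (D,merge)→4400, (A,merge)→4750, (D,hash)→7300, (D,nl_idx)→10500, (D,nl)→20050 …(+1); best=1400 via (A,hash)
  {BD}: card=3200; try (D,nl_idx)→7200, (D,hash)→8000, (B,hash)→8000, (D,merge)→8400, (B,merge)→8400, (D,nl)→160400 …(+1); best=7200 via (D,nl_idx)
  {ACD}: card=75000; try (A,hash)→6800, (C,hash)→13800, (A,merge)→42550, (C,merge)→152750, (A,nl)→153200, (C,nl_idx)→156400 …(+1); best=6800 via (A,hash)
  {BCD}: card=24000; try (C,hash)→12800, (B,hash)→13400, (B,merge)→46200, (C,merge)→50150, (C,nl_idx)→56800, (C,nl)→487200 …(+1); best=12800 via (C,hash)
  {ABD}: card=80000; try (A,hash)→11000, (B,hash)→18600, (A,merge)→49150, (B,merge)→155400, (A,nl)→167200, (B,nl)→4001400; best=11000 via (A,hash)
  {ABCD}: card=600000; try (A,hash)→37400, (B,hash)→89000, (C,hash)→93400, (A,merge)→397150, (A,nl)→1212800, (C,nl_idx)→1251000 …(+4); best=37400 via (A,hash)

37400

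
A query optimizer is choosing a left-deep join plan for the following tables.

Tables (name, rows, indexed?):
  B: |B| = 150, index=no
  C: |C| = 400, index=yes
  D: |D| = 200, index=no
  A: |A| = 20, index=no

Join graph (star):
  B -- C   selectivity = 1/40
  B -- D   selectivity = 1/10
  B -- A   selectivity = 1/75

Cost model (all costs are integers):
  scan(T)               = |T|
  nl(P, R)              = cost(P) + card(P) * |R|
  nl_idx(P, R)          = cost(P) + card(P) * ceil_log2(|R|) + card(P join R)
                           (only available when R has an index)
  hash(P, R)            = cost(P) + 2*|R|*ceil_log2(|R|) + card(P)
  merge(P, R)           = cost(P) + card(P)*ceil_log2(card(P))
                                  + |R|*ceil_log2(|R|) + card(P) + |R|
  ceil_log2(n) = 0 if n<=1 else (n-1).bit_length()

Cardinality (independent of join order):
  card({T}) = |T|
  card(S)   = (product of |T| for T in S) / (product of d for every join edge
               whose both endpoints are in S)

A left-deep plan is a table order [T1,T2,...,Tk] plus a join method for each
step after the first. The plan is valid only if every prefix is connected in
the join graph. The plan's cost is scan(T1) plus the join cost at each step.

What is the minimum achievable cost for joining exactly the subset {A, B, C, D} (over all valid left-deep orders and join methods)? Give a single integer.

Selinger DP over subsets of {A,B,C,D}:
  {B}: scan cost=150, card=150
  {C}: scan cost=400, card=400
  {D}: scan cost=200, card=200
  {A}: scan cost=20, card=20
  {BC}: card=1500; try (C,nl_idx)→3000, (B,hash)→3200, (C,merge)→5500, (B,merge)→5750, (C,hash)→7500, (C,nl)→60150 …(+1); best=3000 via (C,nl_idx)
  {BD}: card=3000; try (B,hash)→2800, (D,merge)→3300, (B,merge)→3350, (D,hash)→3500, (D,nl)→30150, (B,nl)→30200; best=2800 via (B,hash)
  {AB}: card=40; try (A,hash)→500, (B,merge)→1490, (A,merge)→1620, (B,hash)→2440, (B,nl)→3020, (A,nl)→3150; best=500 via (A,hash)
  {BCD}: card=30000; try (D,hash)→7700, (C,hash)→13000, (D,merge)→22800, (C,merge)→45800, (C,nl_idx)→59800, (D,nl)→303000 …(+1); best=7700 via (D,hash)
  {ABC}: card=400; try (C,nl_idx)→1260, (A,hash)→4700, (C,merge)→4780, (C,hash)→7740, (C,nl)→16500, (A,merge)→21120 …(+1); best=1260 via (C,nl_idx)
  {ABD}: card=800; try (D,merge)→2580, (D,hash)→3740, (A,hash)→6000, (D,nl)→8500, (A,merge)→41920, (A,nl)→62800; best=2580 via (D,merge)
  {ABCD}: card=8000; try (D,hash)→4860, (D,merge)→7060, (C,hash)→10580, (C,merge)→15380, (C,nl_idx)→17780, (A,hash)→37900 …(+4); best=4860 via (D,hash)

4860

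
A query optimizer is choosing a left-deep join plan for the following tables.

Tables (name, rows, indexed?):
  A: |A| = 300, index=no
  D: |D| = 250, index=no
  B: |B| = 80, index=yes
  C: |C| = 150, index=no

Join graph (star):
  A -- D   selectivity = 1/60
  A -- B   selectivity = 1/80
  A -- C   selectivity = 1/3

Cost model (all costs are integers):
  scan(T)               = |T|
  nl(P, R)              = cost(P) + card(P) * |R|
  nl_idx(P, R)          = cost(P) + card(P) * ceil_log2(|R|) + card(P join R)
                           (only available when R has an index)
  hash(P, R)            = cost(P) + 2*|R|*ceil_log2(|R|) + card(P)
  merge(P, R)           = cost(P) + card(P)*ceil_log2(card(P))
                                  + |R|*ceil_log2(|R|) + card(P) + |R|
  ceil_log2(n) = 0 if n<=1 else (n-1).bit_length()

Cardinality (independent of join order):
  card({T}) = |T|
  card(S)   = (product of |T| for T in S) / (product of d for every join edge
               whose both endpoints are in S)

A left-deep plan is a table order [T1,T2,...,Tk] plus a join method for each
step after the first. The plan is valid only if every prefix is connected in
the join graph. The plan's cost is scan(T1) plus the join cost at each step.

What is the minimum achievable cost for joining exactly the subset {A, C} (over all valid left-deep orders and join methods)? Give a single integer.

3000

Selinger DP over subsets of {A,C}:
  {A}: scan cost=300, card=300
  {C}: scan cost=150, card=150
  {AC}: card=15000; try (C,hash)→3000, (A,merge)→4500, (C,merge)→4650, (A,hash)→5700, (A,nl)→45150, (C,nl)→45300; best=3000 via (C,hash)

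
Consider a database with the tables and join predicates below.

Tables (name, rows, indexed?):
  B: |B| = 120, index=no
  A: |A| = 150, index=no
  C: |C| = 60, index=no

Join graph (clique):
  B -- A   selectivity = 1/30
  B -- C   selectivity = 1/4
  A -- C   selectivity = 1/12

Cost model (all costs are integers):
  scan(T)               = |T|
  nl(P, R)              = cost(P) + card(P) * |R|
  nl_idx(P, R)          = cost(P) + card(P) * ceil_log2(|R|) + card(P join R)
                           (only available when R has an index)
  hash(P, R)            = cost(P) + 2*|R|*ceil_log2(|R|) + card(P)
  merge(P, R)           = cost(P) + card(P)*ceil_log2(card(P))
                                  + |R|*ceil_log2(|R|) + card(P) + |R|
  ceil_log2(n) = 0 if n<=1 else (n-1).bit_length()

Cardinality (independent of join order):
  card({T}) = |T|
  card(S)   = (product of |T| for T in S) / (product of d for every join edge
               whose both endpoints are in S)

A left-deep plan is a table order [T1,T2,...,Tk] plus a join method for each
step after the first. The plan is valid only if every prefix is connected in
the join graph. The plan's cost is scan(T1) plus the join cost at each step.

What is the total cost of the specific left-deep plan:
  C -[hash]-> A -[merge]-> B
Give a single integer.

11730

step 1: scan C: cost=60, card=60
step 2: join A via hash
    card(P join A) = 60*150/(12) = 750
    cost = 60 + 2*150*8 + 60 = 2520
step 3: join B via merge
    card(P join B) = 750*120/(30*4) = 750
    cost = 2520 + 750*10 + 120*7 + 750 + 120 = 11730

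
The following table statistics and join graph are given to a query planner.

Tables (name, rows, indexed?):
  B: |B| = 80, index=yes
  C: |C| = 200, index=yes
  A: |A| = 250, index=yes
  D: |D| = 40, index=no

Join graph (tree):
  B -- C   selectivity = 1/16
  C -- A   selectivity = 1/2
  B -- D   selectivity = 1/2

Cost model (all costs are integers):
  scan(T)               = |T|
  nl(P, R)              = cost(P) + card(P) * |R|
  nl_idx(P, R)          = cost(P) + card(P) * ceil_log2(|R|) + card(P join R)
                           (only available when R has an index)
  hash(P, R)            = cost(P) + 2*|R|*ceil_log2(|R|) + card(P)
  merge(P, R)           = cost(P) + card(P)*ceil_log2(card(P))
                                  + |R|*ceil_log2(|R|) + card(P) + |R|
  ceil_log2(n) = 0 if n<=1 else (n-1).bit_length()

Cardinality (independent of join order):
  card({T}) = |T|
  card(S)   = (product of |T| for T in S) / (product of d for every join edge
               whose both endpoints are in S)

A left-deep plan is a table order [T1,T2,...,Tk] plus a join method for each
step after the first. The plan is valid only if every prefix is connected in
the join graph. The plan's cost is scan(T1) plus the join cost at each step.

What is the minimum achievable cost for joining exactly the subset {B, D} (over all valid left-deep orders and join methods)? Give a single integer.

Selinger DP over subsets of {B,D}:
  {B}: scan cost=80, card=80
  {D}: scan cost=40, card=40
  {BD}: card=1600; try (D,hash)→640, (B,merge)→960, (D,merge)→1000, (B,hash)→1200, (B,nl_idx)→1920, (B,nl)→3240 …(+1); best=640 via (D,hash)

640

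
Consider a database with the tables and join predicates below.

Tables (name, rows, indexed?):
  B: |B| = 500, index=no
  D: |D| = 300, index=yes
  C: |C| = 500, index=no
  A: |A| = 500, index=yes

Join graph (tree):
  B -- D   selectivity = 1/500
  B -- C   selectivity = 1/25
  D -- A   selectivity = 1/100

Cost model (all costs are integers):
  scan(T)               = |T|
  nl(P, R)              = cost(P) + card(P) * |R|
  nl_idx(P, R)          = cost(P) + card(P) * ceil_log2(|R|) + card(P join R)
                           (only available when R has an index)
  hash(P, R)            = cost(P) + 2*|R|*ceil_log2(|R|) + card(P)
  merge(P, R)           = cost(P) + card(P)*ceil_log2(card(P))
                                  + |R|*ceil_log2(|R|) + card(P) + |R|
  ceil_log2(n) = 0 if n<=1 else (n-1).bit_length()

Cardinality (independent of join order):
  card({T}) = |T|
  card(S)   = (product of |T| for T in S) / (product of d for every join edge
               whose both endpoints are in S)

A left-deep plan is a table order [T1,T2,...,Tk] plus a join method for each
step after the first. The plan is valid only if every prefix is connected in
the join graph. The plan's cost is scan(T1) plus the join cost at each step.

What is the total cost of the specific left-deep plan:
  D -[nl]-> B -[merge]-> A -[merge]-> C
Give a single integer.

step 1: scan D: cost=300, card=300
step 2: join B via nl
    card(P join B) = 300*500/(500) = 300
    cost = 300 + 300*500 = 150300
step 3: join A via merge
    card(P join A) = 300*500/(100) = 1500
    cost = 150300 + 300*9 + 500*9 + 300 + 500 = 158300
step 4: join C via merge
    card(P join C) = 1500*500/(25) = 30000
    cost = 158300 + 1500*11 + 500*9 + 1500 + 500 = 181300

181300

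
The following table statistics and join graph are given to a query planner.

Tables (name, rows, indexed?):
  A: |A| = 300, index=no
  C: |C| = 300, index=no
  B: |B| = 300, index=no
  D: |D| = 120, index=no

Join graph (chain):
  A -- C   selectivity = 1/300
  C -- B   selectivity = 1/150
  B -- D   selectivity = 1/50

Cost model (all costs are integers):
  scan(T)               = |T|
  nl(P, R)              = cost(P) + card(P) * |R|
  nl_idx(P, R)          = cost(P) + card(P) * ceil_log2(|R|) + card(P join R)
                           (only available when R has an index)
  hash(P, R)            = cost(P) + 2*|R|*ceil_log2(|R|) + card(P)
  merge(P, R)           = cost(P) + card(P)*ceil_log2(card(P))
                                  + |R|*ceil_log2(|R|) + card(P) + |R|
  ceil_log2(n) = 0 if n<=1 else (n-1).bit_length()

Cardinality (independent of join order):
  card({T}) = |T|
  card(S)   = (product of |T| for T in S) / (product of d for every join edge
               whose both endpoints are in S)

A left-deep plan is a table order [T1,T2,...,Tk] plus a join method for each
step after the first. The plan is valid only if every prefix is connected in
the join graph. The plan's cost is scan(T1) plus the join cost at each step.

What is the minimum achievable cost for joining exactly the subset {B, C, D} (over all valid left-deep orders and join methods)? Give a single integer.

Selinger DP over subsets of {B,C,D}:
  {C}: scan cost=300, card=300
  {B}: scan cost=300, card=300
  {D}: scan cost=120, card=120
  {BC}: card=600; try (C,hash)→6000, (B,hash)→6000, (C,merge)→6300, (B,merge)→6300, (C,nl)→90300, (B,nl)→90300; best=6000 via (C,hash)
  {BD}: card=720; try (D,hash)→2280, (B,merge)→4080, (D,merge)→4260, (B,hash)→5640, (B,nl)→36120, (D,nl)→36300; best=2280 via (D,hash)
  {BCD}: card=1440; try (D,hash)→8280, (C,hash)→8400, (C,merge)→13200, (D,merge)→13560, (D,nl)→78000, (C,nl)→218280; best=8280 via (D,hash)

8280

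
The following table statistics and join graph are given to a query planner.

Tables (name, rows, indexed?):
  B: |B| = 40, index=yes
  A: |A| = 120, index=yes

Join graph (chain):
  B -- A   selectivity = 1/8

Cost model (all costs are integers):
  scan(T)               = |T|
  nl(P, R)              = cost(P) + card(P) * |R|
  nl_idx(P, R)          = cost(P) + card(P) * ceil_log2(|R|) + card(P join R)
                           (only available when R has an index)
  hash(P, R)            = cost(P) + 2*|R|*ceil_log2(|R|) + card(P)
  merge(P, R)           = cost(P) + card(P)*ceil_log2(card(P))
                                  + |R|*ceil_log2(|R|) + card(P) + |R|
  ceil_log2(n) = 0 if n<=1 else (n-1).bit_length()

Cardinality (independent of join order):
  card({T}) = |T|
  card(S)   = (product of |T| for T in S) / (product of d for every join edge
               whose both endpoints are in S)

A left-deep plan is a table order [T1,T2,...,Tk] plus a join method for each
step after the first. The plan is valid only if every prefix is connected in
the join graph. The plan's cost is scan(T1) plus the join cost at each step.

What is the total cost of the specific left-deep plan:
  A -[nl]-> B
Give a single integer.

4920

step 1: scan A: cost=120, card=120
step 2: join B via nl
    card(P join B) = 120*40/(8) = 600
    cost = 120 + 120*40 = 4920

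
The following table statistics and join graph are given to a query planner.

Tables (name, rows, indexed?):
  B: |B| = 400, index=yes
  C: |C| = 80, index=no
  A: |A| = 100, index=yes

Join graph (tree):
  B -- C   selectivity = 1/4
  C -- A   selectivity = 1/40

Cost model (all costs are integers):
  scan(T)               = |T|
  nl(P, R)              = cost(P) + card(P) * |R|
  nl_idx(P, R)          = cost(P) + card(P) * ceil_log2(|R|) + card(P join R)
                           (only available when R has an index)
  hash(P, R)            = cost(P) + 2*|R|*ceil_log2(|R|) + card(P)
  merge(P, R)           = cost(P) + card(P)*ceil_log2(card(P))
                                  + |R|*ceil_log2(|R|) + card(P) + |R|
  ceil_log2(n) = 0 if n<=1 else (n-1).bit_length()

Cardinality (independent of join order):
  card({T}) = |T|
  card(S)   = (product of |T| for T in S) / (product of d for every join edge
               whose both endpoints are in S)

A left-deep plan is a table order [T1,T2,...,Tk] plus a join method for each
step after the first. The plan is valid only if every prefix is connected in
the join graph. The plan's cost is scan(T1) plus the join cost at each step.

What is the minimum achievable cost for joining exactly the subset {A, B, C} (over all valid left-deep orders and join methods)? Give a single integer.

Selinger DP over subsets of {A,B,C}:
  {B}: scan cost=400, card=400
  {C}: scan cost=80, card=80
  {A}: scan cost=100, card=100
  {BC}: card=8000; try (C,hash)→1920, (B,merge)→4720, (C,merge)→5040, (B,hash)→7360, (B,nl_idx)→8800, (B,nl)→32080 …(+1); best=1920 via (C,hash)
  {AC}: card=200; try (A,nl_idx)→840, (C,hash)→1320, (A,merge)→1520, (C,merge)→1540, (A,hash)→1560, (A,nl)→8080 …(+1); best=840 via (A,nl_idx)
  {ABC}: card=20000; try (B,merge)→6640, (B,hash)→8240, (A,hash)→11320, (B,nl_idx)→22640, (A,nl_idx)→77920, (B,nl)→80840 …(+2); best=6640 via (B,merge)

6640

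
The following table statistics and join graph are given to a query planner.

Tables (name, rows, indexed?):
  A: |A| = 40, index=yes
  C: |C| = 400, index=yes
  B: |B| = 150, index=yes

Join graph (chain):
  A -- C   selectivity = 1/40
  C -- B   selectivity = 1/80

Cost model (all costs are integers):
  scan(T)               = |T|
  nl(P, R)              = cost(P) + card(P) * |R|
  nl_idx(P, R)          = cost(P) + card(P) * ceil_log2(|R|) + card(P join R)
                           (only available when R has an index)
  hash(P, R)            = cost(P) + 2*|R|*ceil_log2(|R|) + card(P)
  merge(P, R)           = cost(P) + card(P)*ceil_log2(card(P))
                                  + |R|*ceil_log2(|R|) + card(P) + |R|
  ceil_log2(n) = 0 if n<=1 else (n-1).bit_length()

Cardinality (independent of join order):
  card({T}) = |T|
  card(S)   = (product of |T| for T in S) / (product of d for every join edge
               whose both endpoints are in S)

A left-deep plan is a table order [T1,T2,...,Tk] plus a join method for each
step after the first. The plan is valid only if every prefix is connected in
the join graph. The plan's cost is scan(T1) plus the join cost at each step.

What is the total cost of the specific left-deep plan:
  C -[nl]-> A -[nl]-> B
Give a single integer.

step 1: scan C: cost=400, card=400
step 2: join A via nl
    card(P join A) = 400*40/(40) = 400
    cost = 400 + 400*40 = 16400
step 3: join B via nl
    card(P join B) = 400*150/(80) = 750
    cost = 16400 + 400*150 = 76400

76400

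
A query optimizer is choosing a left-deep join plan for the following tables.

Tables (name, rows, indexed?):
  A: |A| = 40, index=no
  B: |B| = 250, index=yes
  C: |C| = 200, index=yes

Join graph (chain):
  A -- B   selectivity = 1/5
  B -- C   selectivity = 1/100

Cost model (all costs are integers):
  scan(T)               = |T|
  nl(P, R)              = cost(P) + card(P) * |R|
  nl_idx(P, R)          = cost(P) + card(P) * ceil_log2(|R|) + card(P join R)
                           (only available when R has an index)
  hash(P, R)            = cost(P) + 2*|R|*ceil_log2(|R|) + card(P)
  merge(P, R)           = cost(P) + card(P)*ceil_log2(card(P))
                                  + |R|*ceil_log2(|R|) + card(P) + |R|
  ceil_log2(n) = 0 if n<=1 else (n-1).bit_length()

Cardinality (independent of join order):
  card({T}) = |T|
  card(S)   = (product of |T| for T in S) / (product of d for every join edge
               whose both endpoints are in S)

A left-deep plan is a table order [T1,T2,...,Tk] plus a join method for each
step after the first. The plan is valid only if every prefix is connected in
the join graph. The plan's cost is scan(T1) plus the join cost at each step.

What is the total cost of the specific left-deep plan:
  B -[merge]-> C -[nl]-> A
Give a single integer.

24300

step 1: scan B: cost=250, card=250
step 2: join C via merge
    card(P join C) = 250*200/(100) = 500
    cost = 250 + 250*8 + 200*8 + 250 + 200 = 4300
step 3: join A via nl
    card(P join A) = 500*40/(5) = 4000
    cost = 4300 + 500*40 = 24300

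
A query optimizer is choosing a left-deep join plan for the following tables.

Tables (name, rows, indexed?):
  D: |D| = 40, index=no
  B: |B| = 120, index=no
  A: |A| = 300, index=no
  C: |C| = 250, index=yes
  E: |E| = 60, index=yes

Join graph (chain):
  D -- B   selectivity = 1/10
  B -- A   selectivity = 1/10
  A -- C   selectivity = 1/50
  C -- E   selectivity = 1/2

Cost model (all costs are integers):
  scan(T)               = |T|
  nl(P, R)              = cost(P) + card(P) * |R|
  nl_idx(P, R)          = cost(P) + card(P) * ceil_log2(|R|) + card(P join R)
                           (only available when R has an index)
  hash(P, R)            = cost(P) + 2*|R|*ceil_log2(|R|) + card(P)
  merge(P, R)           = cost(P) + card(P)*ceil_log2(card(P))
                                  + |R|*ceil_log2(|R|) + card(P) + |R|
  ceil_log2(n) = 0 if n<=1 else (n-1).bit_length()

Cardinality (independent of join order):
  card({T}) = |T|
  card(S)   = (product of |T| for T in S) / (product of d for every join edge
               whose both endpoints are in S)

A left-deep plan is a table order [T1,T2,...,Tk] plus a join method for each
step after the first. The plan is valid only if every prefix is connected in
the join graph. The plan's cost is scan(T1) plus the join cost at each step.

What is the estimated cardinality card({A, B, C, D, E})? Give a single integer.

Tables in S: A(300), B(120), C(250), D(40), E(60)
Edges inside S: D-B(d=10), B-A(d=10), A-C(d=50), C-E(d=2)
numerator = 300 * 120 * 250 * 40 * 60 = 21600000000
denominator = 10 * 10 * 50 * 2 = 10000
card(S) = 21600000000 / 10000 = 2160000

2160000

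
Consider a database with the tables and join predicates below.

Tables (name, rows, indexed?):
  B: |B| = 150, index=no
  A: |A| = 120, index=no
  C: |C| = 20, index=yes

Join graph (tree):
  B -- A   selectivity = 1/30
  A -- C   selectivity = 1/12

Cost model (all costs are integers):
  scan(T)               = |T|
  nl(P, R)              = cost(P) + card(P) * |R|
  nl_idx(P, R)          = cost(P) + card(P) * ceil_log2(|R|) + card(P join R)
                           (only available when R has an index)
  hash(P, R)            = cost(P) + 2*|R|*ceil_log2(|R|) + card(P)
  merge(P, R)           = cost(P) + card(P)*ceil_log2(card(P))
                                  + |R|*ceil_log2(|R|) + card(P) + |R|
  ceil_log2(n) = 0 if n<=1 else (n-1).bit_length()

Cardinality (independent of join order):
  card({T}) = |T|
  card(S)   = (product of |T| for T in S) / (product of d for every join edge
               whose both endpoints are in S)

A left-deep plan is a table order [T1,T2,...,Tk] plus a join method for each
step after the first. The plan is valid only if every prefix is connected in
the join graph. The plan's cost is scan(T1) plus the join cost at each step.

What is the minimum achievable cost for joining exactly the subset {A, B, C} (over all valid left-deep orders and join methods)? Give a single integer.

2780

Selinger DP over subsets of {A,B,C}:
  {B}: scan cost=150, card=150
  {A}: scan cost=120, card=120
  {C}: scan cost=20, card=20
  {AB}: card=600; try (A,hash)→1980, (B,merge)→2430, (A,merge)→2460, (B,hash)→2640, (B,nl)→18120, (A,nl)→18150; best=1980 via (A,hash)
  {AC}: card=200; try (C,hash)→440, (C,nl_idx)→920, (A,merge)→1100, (C,merge)→1200, (A,hash)→1720, (A,nl)→2420 …(+1); best=440 via (C,hash)
  {ABC}: card=1000; try (C,hash)→2780, (B,hash)→3040, (B,merge)→3590, (C,nl_idx)→5980, (C,merge)→8700, (C,nl)→13980 …(+1); best=2780 via (C,hash)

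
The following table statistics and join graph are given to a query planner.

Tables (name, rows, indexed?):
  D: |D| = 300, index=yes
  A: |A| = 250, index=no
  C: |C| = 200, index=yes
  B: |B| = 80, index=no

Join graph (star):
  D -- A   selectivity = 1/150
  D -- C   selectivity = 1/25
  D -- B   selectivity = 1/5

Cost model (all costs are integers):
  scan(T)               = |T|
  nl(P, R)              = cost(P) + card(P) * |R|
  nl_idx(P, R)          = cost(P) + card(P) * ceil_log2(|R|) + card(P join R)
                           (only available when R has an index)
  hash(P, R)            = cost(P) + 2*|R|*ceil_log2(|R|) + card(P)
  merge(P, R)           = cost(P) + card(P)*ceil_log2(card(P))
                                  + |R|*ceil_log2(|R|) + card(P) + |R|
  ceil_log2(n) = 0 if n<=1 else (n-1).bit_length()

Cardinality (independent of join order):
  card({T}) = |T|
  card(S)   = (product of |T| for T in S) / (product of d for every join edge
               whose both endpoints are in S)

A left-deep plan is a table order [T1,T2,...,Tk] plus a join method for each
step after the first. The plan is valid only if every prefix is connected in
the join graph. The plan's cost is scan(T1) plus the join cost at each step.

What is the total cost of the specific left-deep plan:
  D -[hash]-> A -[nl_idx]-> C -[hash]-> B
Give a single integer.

step 1: scan D: cost=300, card=300
step 2: join A via hash
    card(P join A) = 300*250/(150) = 500
    cost = 300 + 2*250*8 + 300 = 4600
step 3: join C via nl_idx
    card(P join C) = 500*200/(25) = 4000
    cost = 4600 + 500*8 + 4000 = 12600
step 4: join B via hash
    card(P join B) = 4000*80/(5) = 64000
    cost = 12600 + 2*80*7 + 4000 = 17720

17720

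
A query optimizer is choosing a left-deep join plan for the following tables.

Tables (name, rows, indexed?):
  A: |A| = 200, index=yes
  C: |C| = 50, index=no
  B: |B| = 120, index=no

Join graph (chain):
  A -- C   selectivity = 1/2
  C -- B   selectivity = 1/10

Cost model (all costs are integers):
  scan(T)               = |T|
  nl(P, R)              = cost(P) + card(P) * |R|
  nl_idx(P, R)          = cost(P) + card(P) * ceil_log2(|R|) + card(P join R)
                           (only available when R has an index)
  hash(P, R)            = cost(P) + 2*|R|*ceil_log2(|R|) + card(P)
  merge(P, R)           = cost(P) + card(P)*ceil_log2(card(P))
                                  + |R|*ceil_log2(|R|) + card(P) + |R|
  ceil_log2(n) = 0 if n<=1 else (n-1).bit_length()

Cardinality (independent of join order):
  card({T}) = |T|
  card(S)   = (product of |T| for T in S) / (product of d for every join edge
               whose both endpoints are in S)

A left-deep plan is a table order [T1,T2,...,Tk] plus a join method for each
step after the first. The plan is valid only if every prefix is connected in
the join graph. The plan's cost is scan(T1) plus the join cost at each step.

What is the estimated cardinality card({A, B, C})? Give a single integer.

60000

Tables in S: A(200), B(120), C(50)
Edges inside S: A-C(d=2), C-B(d=10)
numerator = 200 * 120 * 50 = 1200000
denominator = 2 * 10 = 20
card(S) = 1200000 / 20 = 60000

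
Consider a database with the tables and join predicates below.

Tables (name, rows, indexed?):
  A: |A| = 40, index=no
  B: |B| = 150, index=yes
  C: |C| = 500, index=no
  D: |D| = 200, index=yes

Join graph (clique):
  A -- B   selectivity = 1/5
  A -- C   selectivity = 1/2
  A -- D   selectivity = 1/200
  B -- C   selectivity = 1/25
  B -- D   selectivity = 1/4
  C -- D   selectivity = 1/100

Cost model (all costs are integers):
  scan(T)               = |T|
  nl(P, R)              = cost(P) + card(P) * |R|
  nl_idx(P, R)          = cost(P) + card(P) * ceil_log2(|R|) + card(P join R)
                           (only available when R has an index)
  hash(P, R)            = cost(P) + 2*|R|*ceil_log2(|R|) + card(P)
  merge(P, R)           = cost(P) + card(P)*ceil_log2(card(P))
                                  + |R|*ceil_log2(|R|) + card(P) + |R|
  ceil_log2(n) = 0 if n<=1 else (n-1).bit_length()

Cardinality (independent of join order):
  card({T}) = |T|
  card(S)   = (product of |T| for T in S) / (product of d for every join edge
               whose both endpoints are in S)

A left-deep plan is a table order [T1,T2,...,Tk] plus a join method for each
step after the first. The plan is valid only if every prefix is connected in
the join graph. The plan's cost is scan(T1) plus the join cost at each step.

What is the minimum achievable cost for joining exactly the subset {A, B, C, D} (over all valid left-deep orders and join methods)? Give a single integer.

Selinger DP over subsets of {A,B,C,D}:
  {A}: scan cost=40, card=40
  {B}: scan cost=150, card=150
  {C}: scan cost=500, card=500
  {D}: scan cost=200, card=200
  {AB}: card=1200; try (A,hash)→780, (B,nl_idx)→1560, (B,merge)→1670, (A,merge)→1780, (B,hash)→2480, (B,nl)→6040 …(+1); best=780 via (A,hash)
  {AC}: card=10000; try (A,hash)→1480, (C,merge)→5320, (A,merge)→5780, (C,hash)→9080, (C,nl)→20040, (A,nl)→20500; best=1480 via (A,hash)
  {AD}: card=40; try (D,nl_idx)→400, (A,hash)→880, (D,merge)→2120, (A,merge)→2280, (D,hash)→3280, (D,nl)→8040 …(+1); best=400 via (D,nl_idx)
  {BC}: card=3000; try (B,hash)→3400, (C,merge)→6500, (B,merge)→6850, (B,nl_idx)→7500, (C,hash)→9300, (C,nl)→75150 …(+1); best=3400 via (B,hash)
  {BD}: card=7500; try (B,hash)→2800, (D,merge)→3300, (B,merge)→3350, (D,hash)→3500, (D,nl_idx)→8850, (B,nl_idx)→9300 …(+2); best=2800 via (B,hash)
  {CD}: card=1000; try (D,hash)→4200, (D,nl_idx)→5500, (C,merge)→7000, (D,merge)→7300, (C,hash)→9400, (C,nl)→100200 …(+1); best=4200 via (D,hash)
  {ABC}: card=12000; try (A,hash)→6880, (C,hash)→10980, (B,hash)→13880, (C,merge)→20180, (A,merge)→42680, (B,nl_idx)→93480 …(+4); best=6880 via (A,hash)
  {ABD}: card=300; try (B,nl_idx)→1020, (B,merge)→2030, (B,hash)→2840, (D,hash)→5180, (B,nl)→6400, (D,nl_idx)→10680 …(+5); best=1020 via (B,nl_idx)
  {ACD}: card=100; try (C,merge)→5680, (A,hash)→5680, (C,hash)→9440, (D,hash)→14680, (A,merge)→15480, (C,nl)→20400 …(+4); best=5680 via (C,merge)
  {BCD}: card=1500; try (B,hash)→7600, (D,hash)→9600, (B,nl_idx)→13700, (B,merge)→16550, (C,hash)→19300, (D,nl_idx)→28900 …(+5); best=7600 via (B,hash)
  {ABCD}: card=30; try (B,nl_idx)→6510, (B,merge)→7830, (B,hash)→8180, (C,merge)→9020, (A,hash)→9580, (C,hash)→10320 …(+8); best=6510 via (B,nl_idx)

6510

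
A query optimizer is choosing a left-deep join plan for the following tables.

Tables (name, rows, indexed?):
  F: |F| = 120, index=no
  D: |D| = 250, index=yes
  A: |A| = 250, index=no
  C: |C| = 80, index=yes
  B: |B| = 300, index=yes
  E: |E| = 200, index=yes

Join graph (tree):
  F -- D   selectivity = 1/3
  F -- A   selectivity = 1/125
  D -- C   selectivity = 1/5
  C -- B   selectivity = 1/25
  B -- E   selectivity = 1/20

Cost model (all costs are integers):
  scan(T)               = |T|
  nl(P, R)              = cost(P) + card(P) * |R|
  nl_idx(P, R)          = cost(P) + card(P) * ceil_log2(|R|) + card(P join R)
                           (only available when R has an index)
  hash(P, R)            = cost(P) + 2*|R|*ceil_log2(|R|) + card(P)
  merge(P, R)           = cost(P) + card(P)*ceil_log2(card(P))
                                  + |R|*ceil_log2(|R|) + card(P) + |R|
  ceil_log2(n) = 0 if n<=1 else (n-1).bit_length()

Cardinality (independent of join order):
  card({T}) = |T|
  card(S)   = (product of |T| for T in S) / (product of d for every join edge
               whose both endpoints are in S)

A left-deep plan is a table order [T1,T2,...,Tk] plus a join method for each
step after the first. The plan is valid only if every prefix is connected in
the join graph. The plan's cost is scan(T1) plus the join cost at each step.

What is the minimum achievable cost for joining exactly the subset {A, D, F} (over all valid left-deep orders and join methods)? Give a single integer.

Selinger DP over subsets of {A,D,F}:
  {F}: scan cost=120, card=120
  {D}: scan cost=250, card=250
  {A}: scan cost=250, card=250
  {DF}: card=10000; try (F,hash)→2180, (D,merge)→3330, (F,merge)→3460, (D,hash)→4240, (D,nl_idx)→11080, (D,nl)→30120 …(+1); best=2180 via (F,hash)
  {AF}: card=240; try (F,hash)→2180, (A,merge)→3330, (F,merge)→3460, (A,hash)→4240, (A,nl)→30120, (F,nl)→30250; best=2180 via (F,hash)
  {ADF}: card=20000; try (D,hash)→6420, (D,merge)→6590, (A,hash)→16180, (D,nl_idx)→24100, (D,nl)→62180, (A,merge)→154430 …(+1); best=6420 via (D,hash)

6420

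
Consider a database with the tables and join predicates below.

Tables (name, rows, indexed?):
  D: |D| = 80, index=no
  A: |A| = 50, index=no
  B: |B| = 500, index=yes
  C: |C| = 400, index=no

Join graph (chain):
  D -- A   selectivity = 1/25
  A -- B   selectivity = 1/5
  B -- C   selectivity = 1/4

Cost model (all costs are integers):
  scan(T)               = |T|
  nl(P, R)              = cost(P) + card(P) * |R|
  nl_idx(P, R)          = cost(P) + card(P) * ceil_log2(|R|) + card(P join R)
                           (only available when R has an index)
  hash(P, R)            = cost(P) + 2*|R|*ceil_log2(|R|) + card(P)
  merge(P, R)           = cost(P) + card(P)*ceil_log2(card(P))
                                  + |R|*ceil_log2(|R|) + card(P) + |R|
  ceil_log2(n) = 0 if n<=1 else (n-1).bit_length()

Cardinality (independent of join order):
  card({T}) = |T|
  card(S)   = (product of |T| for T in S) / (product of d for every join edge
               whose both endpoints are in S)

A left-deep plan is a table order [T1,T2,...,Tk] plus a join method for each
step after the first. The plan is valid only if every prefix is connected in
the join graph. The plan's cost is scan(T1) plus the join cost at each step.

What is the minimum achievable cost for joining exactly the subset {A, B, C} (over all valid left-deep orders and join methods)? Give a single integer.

Selinger DP over subsets of {A,B,C}:
  {A}: scan cost=50, card=50
  {B}: scan cost=500, card=500
  {C}: scan cost=400, card=400
  {AB}: card=5000; try (A,hash)→1600, (B,merge)→5400, (B,nl_idx)→5500, (A,merge)→5850, (B,hash)→9100, (B,nl)→25050 …(+1); best=1600 via (A,hash)
  {BC}: card=50000; try (C,hash)→8200, (B,merge)→9400, (C,merge)→9500, (B,hash)→9800, (B,nl_idx)→54000, (B,nl)→200400 …(+1); best=8200 via (C,hash)
  {ABC}: card=500000; try (C,hash)→13800, (A,hash)→58800, (C,merge)→75600, (A,merge)→858550, (C,nl)→2001600, (A,nl)→2508200; best=13800 via (C,hash)

13800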